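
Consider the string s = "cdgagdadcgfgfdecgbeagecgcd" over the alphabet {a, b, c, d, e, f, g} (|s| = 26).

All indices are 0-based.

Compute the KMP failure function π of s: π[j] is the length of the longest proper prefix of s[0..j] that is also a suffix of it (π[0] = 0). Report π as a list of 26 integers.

[0, 0, 0, 0, 0, 0, 0, 0, 1, 0, 0, 0, 0, 0, 0, 1, 0, 0, 0, 0, 0, 0, 1, 0, 1, 2]

π[0] = 0
j=1 s[j]='d': π[1]=0 (border '')
j=2 s[j]='g': π[2]=0 (border '')
j=3 s[j]='a': π[3]=0 (border '')
j=4 s[j]='g': π[4]=0 (border '')
j=5 s[j]='d': π[5]=0 (border '')
j=6 s[j]='a': π[6]=0 (border '')
j=7 s[j]='d': π[7]=0 (border '')
j=8 s[j]='c': π[8]=1 (border 'c')
j=9 s[j]='g': k: 1→0; π[9]=0 (border '')
j=10 s[j]='f': π[10]=0 (border '')
j=11 s[j]='g': π[11]=0 (border '')
j=12 s[j]='f': π[12]=0 (border '')
j=13 s[j]='d': π[13]=0 (border '')
j=14 s[j]='e': π[14]=0 (border '')
j=15 s[j]='c': π[15]=1 (border 'c')
j=16 s[j]='g': k: 1→0; π[16]=0 (border '')
j=17 s[j]='b': π[17]=0 (border '')
j=18 s[j]='e': π[18]=0 (border '')
j=19 s[j]='a': π[19]=0 (border '')
j=20 s[j]='g': π[20]=0 (border '')
j=21 s[j]='e': π[21]=0 (border '')
j=22 s[j]='c': π[22]=1 (border 'c')
j=23 s[j]='g': k: 1→0; π[23]=0 (border '')
j=24 s[j]='c': π[24]=1 (border 'c')
j=25 s[j]='d': π[25]=2 (border 'cd')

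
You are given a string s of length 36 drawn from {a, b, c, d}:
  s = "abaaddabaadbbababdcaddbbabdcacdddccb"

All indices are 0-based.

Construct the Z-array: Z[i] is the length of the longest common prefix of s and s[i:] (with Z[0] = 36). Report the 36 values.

[36, 0, 1, 1, 0, 0, 5, 0, 1, 1, 0, 0, 0, 3, 0, 2, 0, 0, 0, 1, 0, 0, 0, 0, 2, 0, 0, 0, 1, 0, 0, 0, 0, 0, 0, 0]

Z[0]=36
i=1: fresh scan; Z[1]=0
i=2: fresh scan; Z[2]=1 scan→box=[2,3)
i=3: fresh scan; Z[3]=1 scan→box=[3,4)
i=4: fresh scan; Z[4]=0
i=5: fresh scan; Z[5]=0
i=6: fresh scan; Z[6]=5 scan→box=[6,11)
i=7: min(r-i=4, Z[1]=0)=0; Z[7]=0
i=8: min(r-i=3, Z[2]=1)=1; Z[8]=1
i=9: min(r-i=2, Z[3]=1)=1; Z[9]=1
i=10: min(r-i=1, Z[4]=0)=0; Z[10]=0
i=11: fresh scan; Z[11]=0
i=12: fresh scan; Z[12]=0
i=13: fresh scan; Z[13]=3 scan→box=[13,16)
i=14: min(r-i=2, Z[1]=0)=0; Z[14]=0
i=15: min(r-i=1, Z[2]=1)=1; Z[15]=2 scan→box=[15,17)
i=16: min(r-i=1, Z[1]=0)=0; Z[16]=0
i=17: fresh scan; Z[17]=0
i=18: fresh scan; Z[18]=0
i=19: fresh scan; Z[19]=1 scan→box=[19,20)
i=20: fresh scan; Z[20]=0
i=21: fresh scan; Z[21]=0
i=22: fresh scan; Z[22]=0
i=23: fresh scan; Z[23]=0
i=24: fresh scan; Z[24]=2 scan→box=[24,26)
i=25: min(r-i=1, Z[1]=0)=0; Z[25]=0
i=26: fresh scan; Z[26]=0
i=27: fresh scan; Z[27]=0
i=28: fresh scan; Z[28]=1 scan→box=[28,29)
i=29: fresh scan; Z[29]=0
i=30: fresh scan; Z[30]=0
i=31: fresh scan; Z[31]=0
i=32: fresh scan; Z[32]=0
i=33: fresh scan; Z[33]=0
i=34: fresh scan; Z[34]=0
i=35: fresh scan; Z[35]=0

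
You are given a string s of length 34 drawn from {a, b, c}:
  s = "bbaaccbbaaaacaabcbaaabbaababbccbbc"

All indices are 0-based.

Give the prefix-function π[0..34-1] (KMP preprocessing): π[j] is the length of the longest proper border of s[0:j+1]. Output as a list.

[0, 1, 0, 0, 0, 0, 1, 2, 3, 4, 0, 0, 0, 0, 0, 1, 0, 1, 0, 0, 0, 1, 2, 3, 4, 1, 0, 1, 2, 0, 0, 1, 2, 0]

π[0] = 0
j=1 s[j]='b': π[1]=1 (border 'b')
j=2 s[j]='a': k: 1→0; π[2]=0 (border '')
j=3 s[j]='a': π[3]=0 (border '')
j=4 s[j]='c': π[4]=0 (border '')
j=5 s[j]='c': π[5]=0 (border '')
j=6 s[j]='b': π[6]=1 (border 'b')
j=7 s[j]='b': π[7]=2 (border 'bb')
j=8 s[j]='a': π[8]=3 (border 'bba')
j=9 s[j]='a': π[9]=4 (border 'bbaa')
j=10 s[j]='a': k: 4→0; π[10]=0 (border '')
j=11 s[j]='a': π[11]=0 (border '')
j=12 s[j]='c': π[12]=0 (border '')
j=13 s[j]='a': π[13]=0 (border '')
j=14 s[j]='a': π[14]=0 (border '')
j=15 s[j]='b': π[15]=1 (border 'b')
j=16 s[j]='c': k: 1→0; π[16]=0 (border '')
j=17 s[j]='b': π[17]=1 (border 'b')
j=18 s[j]='a': k: 1→0; π[18]=0 (border '')
j=19 s[j]='a': π[19]=0 (border '')
j=20 s[j]='a': π[20]=0 (border '')
j=21 s[j]='b': π[21]=1 (border 'b')
j=22 s[j]='b': π[22]=2 (border 'bb')
j=23 s[j]='a': π[23]=3 (border 'bba')
j=24 s[j]='a': π[24]=4 (border 'bbaa')
j=25 s[j]='b': k: 4→0; π[25]=1 (border 'b')
j=26 s[j]='a': k: 1→0; π[26]=0 (border '')
j=27 s[j]='b': π[27]=1 (border 'b')
j=28 s[j]='b': π[28]=2 (border 'bb')
j=29 s[j]='c': k: 2→1→0; π[29]=0 (border '')
j=30 s[j]='c': π[30]=0 (border '')
j=31 s[j]='b': π[31]=1 (border 'b')
j=32 s[j]='b': π[32]=2 (border 'bb')
j=33 s[j]='c': k: 2→1→0; π[33]=0 (border '')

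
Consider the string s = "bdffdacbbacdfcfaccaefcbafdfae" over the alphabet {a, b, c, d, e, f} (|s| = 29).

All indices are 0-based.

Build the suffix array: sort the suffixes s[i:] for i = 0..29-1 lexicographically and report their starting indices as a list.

[5, 15, 9, 27, 18, 23, 8, 22, 7, 0, 17, 21, 6, 16, 10, 13, 4, 25, 11, 1, 28, 19, 14, 26, 20, 12, 3, 24, 2]

rank | idx | suffix
   0 |   5 | acbbacdfcfaccaefcbafdfae
   1 |  15 | accaefcbafdfae
   2 |   9 | acdfcfaccaefcbafdfae
   3 |  27 | ae
   4 |  18 | aefcbafdfae
   5 |  23 | afdfae
   6 |   8 | bacdfcfaccaefcbafdfae
   7 |  22 | bafdfae
   8 |   7 | bbacdfcfaccaefcbafdfae
   9 |   0 | bdffdacbbacdfcfaccaefcbafdfae
  10 |  17 | caefcbafdfae
  11 |  21 | cbafdfae
  12 |   6 | cbbacdfcfaccaefcbafdfae
  13 |  16 | ccaefcbafdfae
  14 |  10 | cdfcfaccaefcbafdfae
  15 |  13 | cfaccaefcbafdfae
  16 |   4 | dacbbacdfcfaccaefcbafdfae
  17 |  25 | dfae
  18 |  11 | dfcfaccaefcbafdfae
  19 |   1 | dffdacbbacdfcfaccaefcbafdfae
  20 |  28 | e
  21 |  19 | efcbafdfae
  22 |  14 | faccaefcbafdfae
  23 |  26 | fae
  24 |  20 | fcbafdfae
  25 |  12 | fcfaccaefcbafdfae
  26 |   3 | fdacbbacdfcfaccaefcbafdfae
  27 |  24 | fdfae
  28 |   2 | ffdacbbacdfcfaccaefcbafdfae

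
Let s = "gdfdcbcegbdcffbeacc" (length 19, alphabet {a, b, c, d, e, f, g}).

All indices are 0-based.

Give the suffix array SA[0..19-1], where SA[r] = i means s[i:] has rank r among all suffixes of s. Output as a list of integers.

sorted suffixes:
  #0 SA[0]=16  'acc'
  #1 SA[1]=5  'bcegbdcffbeacc'
  #2 SA[2]=9  'bdcffbeacc'
  #3 SA[3]=14  'beacc'
  #4 SA[4]=18  'c'
  #5 SA[5]=4  'cbcegbdcffbeacc'
  #6 SA[6]=17  'cc'
  #7 SA[7]=6  'cegbdcffbeacc'
  #8 SA[8]=11  'cffbeacc'
  #9 SA[9]=3  'dcbcegbdcffbeacc'
  #10 SA[10]=10  'dcffbeacc'
  #11 SA[11]=1  'dfdcbcegbdcffbeacc'
  #12 SA[12]=15  'eacc'
  #13 SA[13]=7  'egbdcffbeacc'
  #14 SA[14]=13  'fbeacc'
  #15 SA[15]=2  'fdcbcegbdcffbeacc'
  #16 SA[16]=12  'ffbeacc'
  #17 SA[17]=8  'gbdcffbeacc'
  #18 SA[18]=0  'gdfdcbcegbdcffbeacc'

[16, 5, 9, 14, 18, 4, 17, 6, 11, 3, 10, 1, 15, 7, 13, 2, 12, 8, 0]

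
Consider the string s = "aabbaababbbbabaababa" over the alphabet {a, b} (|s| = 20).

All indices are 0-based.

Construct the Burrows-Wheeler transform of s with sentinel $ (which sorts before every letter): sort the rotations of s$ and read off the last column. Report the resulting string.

rank  rotation               last
    0  $aabbaababbbbabaababa  a
    1  a$aabbaababbbbabaabab  b
    2  aababa$aabbaababbbbab  b
    3  aababbbbabaababa$aabb  b
    4  aabbaababbbbabaababa$  $
    5  aba$aabbaababbbbabaab  b
    6  abaababa$aabbaababbbb  b
    7  ababa$aabbaababbbbaba  a
    8  ababbbbabaababa$aabba  a
    9  abbaababbbbabaababa$a  a
   10  abbbbabaababa$aabbaab  b
   11  ba$aabbaababbbbabaaba  a
   12  baababa$aabbaababbbba  a
   13  baababbbbabaababa$aab  b
   14  baba$aabbaababbbbabaa  a
   15  babaababa$aabbaababbb  b
   16  babbbbabaababa$aabbaa  a
   17  bbaababbbbabaababa$aa  a
   18  bbabaababa$aabbaababb  b
   19  bbbabaababa$aabbaabab  b
   20  bbbbabaababa$aabbaaba  a

abbb$bbaaabaababaabba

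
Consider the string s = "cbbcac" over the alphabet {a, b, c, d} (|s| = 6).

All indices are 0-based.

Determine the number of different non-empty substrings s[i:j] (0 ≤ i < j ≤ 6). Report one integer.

18

rank→(start, suffix):
  0 → (4, 'ac')
  1 → (1, 'bbcac')
  2 → (2, 'bcac')
  3 → (5, 'c')
  4 → (3, 'cac')
  5 → (0, 'cbbcac')

SA = [4, 1, 2, 5, 3, 0]
i: (SA[i-1],SA[i]) lcp shared
  1: (4,1) 0 ''
  2: (1,2) 1 'b'
  3: (2,5) 0 ''
  4: (5,3) 1 'c'
  5: (3,0) 1 'c'

n(n+1)/2 = 6·7/2 = 21
Σ LCP = 0 + 0 + 1 + 0 + 1 + 1 = 3
distinct = 21 − 3 = 18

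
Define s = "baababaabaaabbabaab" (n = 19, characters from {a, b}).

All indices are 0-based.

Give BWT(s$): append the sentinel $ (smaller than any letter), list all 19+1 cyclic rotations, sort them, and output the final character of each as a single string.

bbbbbaaabbaaaaaa$baa

rank  rotation              last
    0  $baababaabaaabbabaab  b
    1  aaabbabaab$baababaab  b
    2  aab$baababaabaaabbab  b
    3  aabaaabbabaab$baabab  b
    4  aababaabaaabbabaab$b  b
    5  aabbabaab$baababaaba  a
    6  ab$baababaabaaabbaba  a
    7  abaaabbabaab$baababa  a
    8  abaab$baababaabaaabb  b
    9  abaabaaabbabaab$baab  b
   10  ababaabaaabbabaab$ba  a
   11  abbabaab$baababaabaa  a
   12  b$baababaabaaabbabaa  a
   13  baaabbabaab$baababaa  a
   14  baab$baababaabaaabba  a
   15  baabaaabbabaab$baaba  a
   16  baababaabaaabbabaab$  $
   17  babaab$baababaabaaab  b
   18  babaabaaabbabaab$baa  a
   19  bbabaab$baababaabaaa  a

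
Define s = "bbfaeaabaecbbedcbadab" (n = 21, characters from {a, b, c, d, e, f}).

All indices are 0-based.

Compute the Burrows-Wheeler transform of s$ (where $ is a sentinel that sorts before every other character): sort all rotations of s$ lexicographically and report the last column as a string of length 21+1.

bedabfbacac$bbdeaeaabb

rank  rotation                last
    0  $bbfaeaabaecbbedcbadab  b
    1  aabaecbbedcbadab$bbfae  e
    2  ab$bbfaeaabaecbbedcbad  d
    3  abaecbbedcbadab$bbfaea  a
    4  adab$bbfaeaabaecbbedcb  b
    5  aeaabaecbbedcbadab$bbf  f
    6  aecbbedcbadab$bbfaeaab  b
    7  b$bbfaeaabaecbbedcbada  a
    8  badab$bbfaeaabaecbbedc  c
    9  baecbbedcbadab$bbfaeaa  a
   10  bbedcbadab$bbfaeaabaec  c
   11  bbfaeaabaecbbedcbadab$  $
   12  bedcbadab$bbfaeaabaecb  b
   13  bfaeaabaecbbedcbadab$b  b
   14  cbadab$bbfaeaabaecbbed  d
   15  cbbedcbadab$bbfaeaabae  e
   16  dab$bbfaeaabaecbbedcba  a
   17  dcbadab$bbfaeaabaecbbe  e
   18  eaabaecbbedcbadab$bbfa  a
   19  ecbbedcbadab$bbfaeaaba  a
   20  edcbadab$bbfaeaabaecbb  b
   21  faeaabaecbbedcbadab$bb  b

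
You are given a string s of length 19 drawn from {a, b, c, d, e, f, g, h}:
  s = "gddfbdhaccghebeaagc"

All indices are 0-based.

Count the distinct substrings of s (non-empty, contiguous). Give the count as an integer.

179

rank→(start, suffix):
  0 → (15, 'aagc')
  1 → (7, 'accghebeaagc')
  2 → (16, 'agc')
  3 → (4, 'bdhaccghebeaagc')
  4 → (13, 'beaagc')
  5 → (18, 'c')
  6 → (8, 'ccghebeaagc')
  7 → (9, 'cghebeaagc')
  8 → (1, 'ddfbdhaccghebeaagc')
  9 → (2, 'dfbdhaccghebeaagc')
  10 → (5, 'dhaccghebeaagc')
  11 → (14, 'eaagc')
  12 → (12, 'ebeaagc')
  13 → (3, 'fbdhaccghebeaagc')
  14 → (17, 'gc')
  15 → (0, 'gddfbdhaccghebeaagc')
  16 → (10, 'ghebeaagc')
  17 → (6, 'haccghebeaagc')
  18 → (11, 'hebeaagc')

SA = [15, 7, 16, 4, 13, 18, 8, 9, 1, 2, 5, 14, 12, 3, 17, 0, 10, 6, 11]
[i] adj suffixes → lcp
  [1] 15/7 → 1 ('a')
  [2] 7/16 → 1 ('a')
  [3] 16/4 → 0 ('')
  [4] 4/13 → 1 ('b')
  [5] 13/18 → 0 ('')
  [6] 18/8 → 1 ('c')
  [7] 8/9 → 1 ('c')
  [8] 9/1 → 0 ('')
  [9] 1/2 → 1 ('d')
  [10] 2/5 → 1 ('d')
  [11] 5/14 → 0 ('')
  [12] 14/12 → 1 ('e')
  [13] 12/3 → 0 ('')
  [14] 3/17 → 0 ('')
  [15] 17/0 → 1 ('g')
  [16] 0/10 → 1 ('g')
  [17] 10/6 → 0 ('')
  [18] 6/11 → 1 ('h')

n(n+1)/2 = 19·20/2 = 190
Σ LCP = 0 + 1 + 1 + 0 + 1 + 0 + 1 + 1 + 0 + 1 + 1 + 0 + 1 + 0 + 0 + 1 + 1 + 0 + 1 = 11
distinct = 190 − 11 = 179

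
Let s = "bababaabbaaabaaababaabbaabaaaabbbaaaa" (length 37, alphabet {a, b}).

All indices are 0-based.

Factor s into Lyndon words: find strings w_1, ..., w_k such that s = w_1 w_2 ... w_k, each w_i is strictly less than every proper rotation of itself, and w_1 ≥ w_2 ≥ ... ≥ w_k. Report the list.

["b", "ab", "ab", "aabb", "aaabaaababaabbaab", "aaaabbb", "a", "a", "a", "a"]

emit factor 1: 'b' (i=0, period=1)
emit factor 2: 'ab' (i=1, period=2)
emit factor 3: 'ab' (i=3, period=2)
emit factor 4: 'aabb' (i=5, period=4)
emit factor 5: 'aaabaaababaabbaab' (i=9, period=17)
emit factor 6: 'aaaabbb' (i=26, period=7)
emit factor 7: 'a' (i=33, period=1)
emit factor 8: 'a' (i=34, period=1)
emit factor 9: 'a' (i=35, period=1)
emit factor 10: 'a' (i=36, period=1)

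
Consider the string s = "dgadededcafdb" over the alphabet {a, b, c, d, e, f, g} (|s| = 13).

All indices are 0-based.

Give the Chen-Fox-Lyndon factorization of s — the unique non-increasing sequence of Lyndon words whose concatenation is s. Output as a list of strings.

emit factor 1: 'dg' (i=0, period=2)
emit factor 2: 'adededcafdb' (i=2, period=11)

["dg", "adededcafdb"]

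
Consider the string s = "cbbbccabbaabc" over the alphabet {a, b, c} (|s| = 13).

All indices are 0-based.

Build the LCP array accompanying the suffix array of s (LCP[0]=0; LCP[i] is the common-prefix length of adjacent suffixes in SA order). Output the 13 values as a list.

rank | idx | suffix
   0 |   9 | aabc
   1 |   6 | abbaabc
   2 |  10 | abc
   3 |   8 | baabc
   4 |   7 | bbaabc
   5 |   1 | bbbccabbaabc
   6 |   2 | bbccabbaabc
   7 |  11 | bc
   8 |   3 | bccabbaabc
   9 |  12 | c
  10 |   5 | cabbaabc
  11 |   0 | cbbbccabbaabc
  12 |   4 | ccabbaabc

SA = [9, 6, 10, 8, 7, 1, 2, 11, 3, 12, 5, 0, 4]
[i] adj suffixes → lcp
  [1] 9/6 → 1 ('a')
  [2] 6/10 → 2 ('ab')
  [3] 10/8 → 0 ('')
  [4] 8/7 → 1 ('b')
  [5] 7/1 → 2 ('bb')
  [6] 1/2 → 2 ('bb')
  [7] 2/11 → 1 ('b')
  [8] 11/3 → 2 ('bc')
  [9] 3/12 → 0 ('')
  [10] 12/5 → 1 ('c')
  [11] 5/0 → 1 ('c')
  [12] 0/4 → 1 ('c')

[0, 1, 2, 0, 1, 2, 2, 1, 2, 0, 1, 1, 1]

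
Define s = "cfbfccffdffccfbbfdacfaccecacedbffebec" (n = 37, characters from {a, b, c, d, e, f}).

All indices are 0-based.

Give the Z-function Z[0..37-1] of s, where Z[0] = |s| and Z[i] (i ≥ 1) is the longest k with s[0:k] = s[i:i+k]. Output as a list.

Z[0]=37
i=1: fresh scan; Z[1]=0
i=2: fresh scan; Z[2]=0
i=3: fresh scan; Z[3]=0
i=4: fresh scan; Z[4]=1 extend→box=[4,5)
i=5: fresh scan; Z[5]=2 extend→box=[5,7)
i=6: min(r-i=1, Z[1]=0)=0; Z[6]=0
i=7: fresh scan; Z[7]=0
i=8: fresh scan; Z[8]=0
i=9: fresh scan; Z[9]=0
i=10: fresh scan; Z[10]=0
i=11: fresh scan; Z[11]=1 extend→box=[11,12)
i=12: fresh scan; Z[12]=3 extend→box=[12,15)
i=13: min(r-i=2, Z[1]=0)=0; Z[13]=0
i=14: min(r-i=1, Z[2]=0)=0; Z[14]=0
i=15: fresh scan; Z[15]=0
i=16: fresh scan; Z[16]=0
i=17: fresh scan; Z[17]=0
i=18: fresh scan; Z[18]=0
i=19: fresh scan; Z[19]=2 extend→box=[19,21)
i=20: min(r-i=1, Z[1]=0)=0; Z[20]=0
i=21: fresh scan; Z[21]=0
i=22: fresh scan; Z[22]=1 extend→box=[22,23)
i=23: fresh scan; Z[23]=1 extend→box=[23,24)
i=24: fresh scan; Z[24]=0
i=25: fresh scan; Z[25]=1 extend→box=[25,26)
i=26: fresh scan; Z[26]=0
i=27: fresh scan; Z[27]=1 extend→box=[27,28)
i=28: fresh scan; Z[28]=0
i=29: fresh scan; Z[29]=0
i=30: fresh scan; Z[30]=0
i=31: fresh scan; Z[31]=0
i=32: fresh scan; Z[32]=0
i=33: fresh scan; Z[33]=0
i=34: fresh scan; Z[34]=0
i=35: fresh scan; Z[35]=0
i=36: fresh scan; Z[36]=1 extend→box=[36,37)

[37, 0, 0, 0, 1, 2, 0, 0, 0, 0, 0, 1, 3, 0, 0, 0, 0, 0, 0, 2, 0, 0, 1, 1, 0, 1, 0, 1, 0, 0, 0, 0, 0, 0, 0, 0, 1]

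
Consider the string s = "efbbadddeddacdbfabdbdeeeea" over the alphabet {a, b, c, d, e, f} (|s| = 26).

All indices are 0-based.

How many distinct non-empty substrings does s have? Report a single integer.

323

rank | idx | suffix
   0 |  25 | a
   1 |  16 | abdbdeeeea
   2 |  11 | acdbfabdbdeeeea
   3 |   4 | adddeddacdbfabdbdeeeea
   4 |   3 | badddeddacdbfabdbdeeeea
   5 |   2 | bbadddeddacdbfabdbdeeeea
   6 |  17 | bdbdeeeea
   7 |  19 | bdeeeea
   8 |  14 | bfabdbdeeeea
   9 |  12 | cdbfabdbdeeeea
  10 |  10 | dacdbfabdbdeeeea
  11 |  18 | dbdeeeea
  12 |  13 | dbfabdbdeeeea
  13 |   9 | ddacdbfabdbdeeeea
  14 |   5 | dddeddacdbfabdbdeeeea
  15 |   6 | ddeddacdbfabdbdeeeea
  16 |   7 | deddacdbfabdbdeeeea
  17 |  20 | deeeea
  18 |  24 | ea
  19 |   8 | eddacdbfabdbdeeeea
  20 |  23 | eea
  21 |  22 | eeea
  22 |  21 | eeeea
  23 |   0 | efbbadddeddacdbfabdbdeeeea
  24 |  15 | fabdbdeeeea
  25 |   1 | fbbadddeddacdbfabdbdeeeea

SA = [25, 16, 11, 4, 3, 2, 17, 19, 14, 12, 10, 18, 13, 9, 5, 6, 7, 20, 24, 8, 23, 22, 21, 0, 15, 1]
[i] adj suffixes → lcp
  [1] 25/16 → 1 ('a')
  [2] 16/11 → 1 ('a')
  [3] 11/4 → 1 ('a')
  [4] 4/3 → 0 ('')
  [5] 3/2 → 1 ('b')
  [6] 2/17 → 1 ('b')
  [7] 17/19 → 2 ('bd')
  [8] 19/14 → 1 ('b')
  [9] 14/12 → 0 ('')
  [10] 12/10 → 0 ('')
  [11] 10/18 → 1 ('d')
  [12] 18/13 → 2 ('db')
  [13] 13/9 → 1 ('d')
  [14] 9/5 → 2 ('dd')
  [15] 5/6 → 2 ('dd')
  [16] 6/7 → 1 ('d')
  [17] 7/20 → 2 ('de')
  [18] 20/24 → 0 ('')
  [19] 24/8 → 1 ('e')
  [20] 8/23 → 1 ('e')
  [21] 23/22 → 2 ('ee')
  [22] 22/21 → 3 ('eee')
  [23] 21/0 → 1 ('e')
  [24] 0/15 → 0 ('')
  [25] 15/1 → 1 ('f')

n(n+1)/2 = 26·27/2 = 351
Σ LCP = 0 + 1 + 1 + 1 + 0 + 1 + 1 + 2 + 1 + 0 + 0 + 1 + 2 + 1 + 2 + 2 + 1 + 2 + 0 + 1 + 1 + 2 + 3 + 1 + 0 + 1 = 28
distinct = 351 − 28 = 323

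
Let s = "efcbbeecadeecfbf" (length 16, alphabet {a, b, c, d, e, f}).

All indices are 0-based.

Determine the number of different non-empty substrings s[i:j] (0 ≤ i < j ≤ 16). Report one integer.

sorted suffixes:
  #0 SA[0]=8  'adeecfbf'
  #1 SA[1]=3  'bbeecadeecfbf'
  #2 SA[2]=4  'beecadeecfbf'
  #3 SA[3]=14  'bf'
  #4 SA[4]=7  'cadeecfbf'
  #5 SA[5]=2  'cbbeecadeecfbf'
  #6 SA[6]=12  'cfbf'
  #7 SA[7]=9  'deecfbf'
  #8 SA[8]=6  'ecadeecfbf'
  #9 SA[9]=11  'ecfbf'
  #10 SA[10]=5  'eecadeecfbf'
  #11 SA[11]=10  'eecfbf'
  #12 SA[12]=0  'efcbbeecadeecfbf'
  #13 SA[13]=15  'f'
  #14 SA[14]=13  'fbf'
  #15 SA[15]=1  'fcbbeecadeecfbf'

SA = [8, 3, 4, 14, 7, 2, 12, 9, 6, 11, 5, 10, 0, 15, 13, 1]
rank  pair      lcp
   1  s[8:],s[3:]  0  ''
   2  s[3:],s[4:]  1  'b'
   3  s[4:],s[14:]  1  'b'
   4  s[14:],s[7:]  0  ''
   5  s[7:],s[2:]  1  'c'
   6  s[2:],s[12:]  1  'c'
   7  s[12:],s[9:]  0  ''
   8  s[9:],s[6:]  0  ''
   9  s[6:],s[11:]  2  'ec'
  10  s[11:],s[5:]  1  'e'
  11  s[5:],s[10:]  3  'eec'
  12  s[10:],s[0:]  1  'e'
  13  s[0:],s[15:]  0  ''
  14  s[15:],s[13:]  1  'f'
  15  s[13:],s[1:]  1  'f'

n(n+1)/2 = 16·17/2 = 136
Σ LCP = 0 + 0 + 1 + 1 + 0 + 1 + 1 + 0 + 0 + 2 + 1 + 3 + 1 + 0 + 1 + 1 = 13
distinct = 136 − 13 = 123

123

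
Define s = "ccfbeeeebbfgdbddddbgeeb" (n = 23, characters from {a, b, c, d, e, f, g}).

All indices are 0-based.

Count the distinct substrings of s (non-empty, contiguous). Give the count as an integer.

rank→(start, suffix):
  0 → (22, 'b')
  1 → (8, 'bbfgdbddddbgeeb')
  2 → (13, 'bddddbgeeb')
  3 → (3, 'beeeebbfgdbddddbgeeb')
  4 → (9, 'bfgdbddddbgeeb')
  5 → (18, 'bgeeb')
  6 → (0, 'ccfbeeeebbfgdbddddbgeeb')
  7 → (1, 'cfbeeeebbfgdbddddbgeeb')
  8 → (12, 'dbddddbgeeb')
  9 → (17, 'dbgeeb')
  10 → (16, 'ddbgeeb')
  11 → (15, 'dddbgeeb')
  12 → (14, 'ddddbgeeb')
  13 → (21, 'eb')
  14 → (7, 'ebbfgdbddddbgeeb')
  15 → (20, 'eeb')
  16 → (6, 'eebbfgdbddddbgeeb')
  17 → (5, 'eeebbfgdbddddbgeeb')
  18 → (4, 'eeeebbfgdbddddbgeeb')
  19 → (2, 'fbeeeebbfgdbddddbgeeb')
  20 → (10, 'fgdbddddbgeeb')
  21 → (11, 'gdbddddbgeeb')
  22 → (19, 'geeb')

SA = [22, 8, 13, 3, 9, 18, 0, 1, 12, 17, 16, 15, 14, 21, 7, 20, 6, 5, 4, 2, 10, 11, 19]
[i] adj suffixes → lcp
  [1] 22/8 → 1 ('b')
  [2] 8/13 → 1 ('b')
  [3] 13/3 → 1 ('b')
  [4] 3/9 → 1 ('b')
  [5] 9/18 → 1 ('b')
  [6] 18/0 → 0 ('')
  [7] 0/1 → 1 ('c')
  [8] 1/12 → 0 ('')
  [9] 12/17 → 2 ('db')
  [10] 17/16 → 1 ('d')
  [11] 16/15 → 2 ('dd')
  [12] 15/14 → 3 ('ddd')
  [13] 14/21 → 0 ('')
  [14] 21/7 → 2 ('eb')
  [15] 7/20 → 1 ('e')
  [16] 20/6 → 3 ('eeb')
  [17] 6/5 → 2 ('ee')
  [18] 5/4 → 3 ('eee')
  [19] 4/2 → 0 ('')
  [20] 2/10 → 1 ('f')
  [21] 10/11 → 0 ('')
  [22] 11/19 → 1 ('g')

n(n+1)/2 = 23·24/2 = 276
Σ LCP = 0 + 1 + 1 + 1 + 1 + 1 + 0 + 1 + 0 + 2 + 1 + 2 + 3 + 0 + 2 + 1 + 3 + 2 + 3 + 0 + 1 + 0 + 1 = 27
distinct = 276 − 27 = 249

249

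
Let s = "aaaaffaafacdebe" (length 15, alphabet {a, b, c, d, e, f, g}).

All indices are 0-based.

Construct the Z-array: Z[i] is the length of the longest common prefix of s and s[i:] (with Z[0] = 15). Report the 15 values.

[15, 3, 2, 1, 0, 0, 2, 1, 0, 1, 0, 0, 0, 0, 0]

Z[0]=15
i=1: i≥r, start 0; Z[1]=3 grow→box=[1,4)
i=2: min(r-i=2, Z[1]=3)=2; Z[2]=2
i=3: min(r-i=1, Z[2]=2)=1; Z[3]=1
i=4: i≥r, start 0; Z[4]=0
i=5: i≥r, start 0; Z[5]=0
i=6: i≥r, start 0; Z[6]=2 grow→box=[6,8)
i=7: min(r-i=1, Z[1]=3)=1; Z[7]=1
i=8: i≥r, start 0; Z[8]=0
i=9: i≥r, start 0; Z[9]=1 grow→box=[9,10)
i=10: i≥r, start 0; Z[10]=0
i=11: i≥r, start 0; Z[11]=0
i=12: i≥r, start 0; Z[12]=0
i=13: i≥r, start 0; Z[13]=0
i=14: i≥r, start 0; Z[14]=0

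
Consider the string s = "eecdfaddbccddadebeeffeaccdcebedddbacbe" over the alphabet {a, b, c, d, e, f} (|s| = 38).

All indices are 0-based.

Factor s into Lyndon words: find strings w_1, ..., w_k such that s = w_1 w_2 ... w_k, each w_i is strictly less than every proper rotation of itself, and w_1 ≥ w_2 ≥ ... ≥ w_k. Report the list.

emit factor 1: 'e' (i=0, period=1)
emit factor 2: 'e' (i=1, period=1)
emit factor 3: 'cdf' (i=2, period=3)
emit factor 4: 'addbccddadebeeffe' (i=5, period=17)
emit factor 5: 'accdcebedddb' (i=22, period=12)
emit factor 6: 'acbe' (i=34, period=4)

["e", "e", "cdf", "addbccddadebeeffe", "accdcebedddb", "acbe"]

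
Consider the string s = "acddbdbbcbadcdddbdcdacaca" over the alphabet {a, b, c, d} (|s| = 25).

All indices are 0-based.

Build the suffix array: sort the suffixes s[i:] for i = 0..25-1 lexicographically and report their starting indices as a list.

[24, 22, 20, 0, 10, 9, 6, 7, 4, 16, 23, 21, 8, 18, 1, 12, 19, 5, 3, 15, 17, 11, 2, 14, 13]

sorted suffixes:
  #0 SA[0]=24  'a'
  #1 SA[1]=22  'aca'
  #2 SA[2]=20  'acaca'
  #3 SA[3]=0  'acddbdbbcbadcdddbdcdacaca'
  #4 SA[4]=10  'adcdddbdcdacaca'
  #5 SA[5]=9  'badcdddbdcdacaca'
  #6 SA[6]=6  'bbcbadcdddbdcdacaca'
  #7 SA[7]=7  'bcbadcdddbdcdacaca'
  #8 SA[8]=4  'bdbbcbadcdddbdcdacaca'
  #9 SA[9]=16  'bdcdacaca'
  #10 SA[10]=23  'ca'
  #11 SA[11]=21  'caca'
  #12 SA[12]=8  'cbadcdddbdcdacaca'
  #13 SA[13]=18  'cdacaca'
  #14 SA[14]=1  'cddbdbbcbadcdddbdcdacaca'
  #15 SA[15]=12  'cdddbdcdacaca'
  #16 SA[16]=19  'dacaca'
  #17 SA[17]=5  'dbbcbadcdddbdcdacaca'
  #18 SA[18]=3  'dbdbbcbadcdddbdcdacaca'
  #19 SA[19]=15  'dbdcdacaca'
  #20 SA[20]=17  'dcdacaca'
  #21 SA[21]=11  'dcdddbdcdacaca'
  #22 SA[22]=2  'ddbdbbcbadcdddbdcdacaca'
  #23 SA[23]=14  'ddbdcdacaca'
  #24 SA[24]=13  'dddbdcdacaca'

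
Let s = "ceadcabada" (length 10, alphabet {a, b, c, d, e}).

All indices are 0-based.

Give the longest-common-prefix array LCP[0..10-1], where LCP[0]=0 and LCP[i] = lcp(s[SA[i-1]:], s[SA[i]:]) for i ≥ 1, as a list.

[0, 1, 1, 2, 0, 0, 1, 0, 1, 0]

sorted suffixes:
  #0 SA[0]=9  'a'
  #1 SA[1]=5  'abada'
  #2 SA[2]=7  'ada'
  #3 SA[3]=2  'adcabada'
  #4 SA[4]=6  'bada'
  #5 SA[5]=4  'cabada'
  #6 SA[6]=0  'ceadcabada'
  #7 SA[7]=8  'da'
  #8 SA[8]=3  'dcabada'
  #9 SA[9]=1  'eadcabada'

SA = [9, 5, 7, 2, 6, 4, 0, 8, 3, 1]
rank  pair      lcp
   1  s[9:],s[5:]  1  'a'
   2  s[5:],s[7:]  1  'a'
   3  s[7:],s[2:]  2  'ad'
   4  s[2:],s[6:]  0  ''
   5  s[6:],s[4:]  0  ''
   6  s[4:],s[0:]  1  'c'
   7  s[0:],s[8:]  0  ''
   8  s[8:],s[3:]  1  'd'
   9  s[3:],s[1:]  0  ''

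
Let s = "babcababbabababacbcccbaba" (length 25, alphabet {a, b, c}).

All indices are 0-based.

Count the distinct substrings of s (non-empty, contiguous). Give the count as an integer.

rank | idx | suffix
   0 |  24 | a
   1 |  22 | aba
   2 |   9 | abababacbcccbaba
   3 |  11 | ababacbcccbaba
   4 |   4 | ababbabababacbcccbaba
   5 |  13 | abacbcccbaba
   6 |   6 | abbabababacbcccbaba
   7 |   1 | abcababbabababacbcccbaba
   8 |  15 | acbcccbaba
   9 |  23 | ba
  10 |  21 | baba
  11 |   8 | babababacbcccbaba
  12 |  10 | bababacbcccbaba
  13 |  12 | babacbcccbaba
  14 |   5 | babbabababacbcccbaba
  15 |   0 | babcababbabababacbcccbaba
  16 |  14 | bacbcccbaba
  17 |   7 | bbabababacbcccbaba
  18 |   2 | bcababbabababacbcccbaba
  19 |  17 | bcccbaba
  20 |   3 | cababbabababacbcccbaba
  21 |  20 | cbaba
  22 |  16 | cbcccbaba
  23 |  19 | ccbaba
  24 |  18 | cccbaba

SA = [24, 22, 9, 11, 4, 13, 6, 1, 15, 23, 21, 8, 10, 12, 5, 0, 14, 7, 2, 17, 3, 20, 16, 19, 18]
rank  pair      lcp
   1  s[24:],s[22:]  1  'a'
   2  s[22:],s[9:]  3  'aba'
   3  s[9:],s[11:]  5  'ababa'
   4  s[11:],s[4:]  4  'abab'
   5  s[4:],s[13:]  3  'aba'
   6  s[13:],s[6:]  2  'ab'
   7  s[6:],s[1:]  2  'ab'
   8  s[1:],s[15:]  1  'a'
   9  s[15:],s[23:]  0  ''
  10  s[23:],s[21:]  2  'ba'
  11  s[21:],s[8:]  4  'baba'
  12  s[8:],s[10:]  6  'bababa'
  13  s[10:],s[12:]  4  'baba'
  14  s[12:],s[5:]  3  'bab'
  15  s[5:],s[0:]  3  'bab'
  16  s[0:],s[14:]  2  'ba'
  17  s[14:],s[7:]  1  'b'
  18  s[7:],s[2:]  1  'b'
  19  s[2:],s[17:]  2  'bc'
  20  s[17:],s[3:]  0  ''
  21  s[3:],s[20:]  1  'c'
  22  s[20:],s[16:]  2  'cb'
  23  s[16:],s[19:]  1  'c'
  24  s[19:],s[18:]  2  'cc'

n(n+1)/2 = 25·26/2 = 325
Σ LCP = 0 + 1 + 3 + 5 + 4 + 3 + 2 + 2 + 1 + 0 + 2 + 4 + 6 + 4 + 3 + 3 + 2 + 1 + 1 + 2 + 0 + 1 + 2 + 1 + 2 = 55
distinct = 325 − 55 = 270

270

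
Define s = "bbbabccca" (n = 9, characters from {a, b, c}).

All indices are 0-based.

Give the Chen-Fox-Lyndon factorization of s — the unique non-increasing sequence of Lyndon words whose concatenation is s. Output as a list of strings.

["b", "b", "b", "abccc", "a"]

emit factor 1: 'b' (i=0, period=1)
emit factor 2: 'b' (i=1, period=1)
emit factor 3: 'b' (i=2, period=1)
emit factor 4: 'abccc' (i=3, period=5)
emit factor 5: 'a' (i=8, period=1)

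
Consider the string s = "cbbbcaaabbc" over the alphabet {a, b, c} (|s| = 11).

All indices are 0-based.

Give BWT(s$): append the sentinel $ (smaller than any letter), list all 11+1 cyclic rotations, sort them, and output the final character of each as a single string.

rank  rotation      last
    0  $cbbbcaaabbc  c
    1  aaabbc$cbbbc  c
    2  aabbc$cbbbca  a
    3  abbc$cbbbcaa  a
    4  bbbcaaabbc$c  c
    5  bbc$cbbbcaaa  a
    6  bbcaaabbc$cb  b
    7  bc$cbbbcaaab  b
    8  bcaaabbc$cbb  b
    9  c$cbbbcaaabb  b
   10  caaabbc$cbbb  b
   11  cbbbcaaabbc$  $

ccaacabbbbb$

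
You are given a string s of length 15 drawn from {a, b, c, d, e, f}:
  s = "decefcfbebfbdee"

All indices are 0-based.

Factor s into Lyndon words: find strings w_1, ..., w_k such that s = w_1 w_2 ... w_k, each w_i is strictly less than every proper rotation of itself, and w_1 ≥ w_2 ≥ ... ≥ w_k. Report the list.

["de", "cefcf", "bebf", "bdee"]

emit factor 1: 'de' (i=0, period=2)
emit factor 2: 'cefcf' (i=2, period=5)
emit factor 3: 'bebf' (i=7, period=4)
emit factor 4: 'bdee' (i=11, period=4)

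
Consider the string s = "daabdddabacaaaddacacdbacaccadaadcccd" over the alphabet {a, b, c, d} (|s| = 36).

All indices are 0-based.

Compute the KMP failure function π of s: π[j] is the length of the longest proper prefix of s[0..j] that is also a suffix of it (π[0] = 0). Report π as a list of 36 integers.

π[0] = 0
j=1 s[j]='a': π[1]=0 (border '')
j=2 s[j]='a': π[2]=0 (border '')
j=3 s[j]='b': π[3]=0 (border '')
j=4 s[j]='d': π[4]=1 (border 'd')
j=5 s[j]='d': k: 1→0; π[5]=1 (border 'd')
j=6 s[j]='d': k: 1→0; π[6]=1 (border 'd')
j=7 s[j]='a': π[7]=2 (border 'da')
j=8 s[j]='b': k: 2→0; π[8]=0 (border '')
j=9 s[j]='a': π[9]=0 (border '')
j=10 s[j]='c': π[10]=0 (border '')
j=11 s[j]='a': π[11]=0 (border '')
j=12 s[j]='a': π[12]=0 (border '')
j=13 s[j]='a': π[13]=0 (border '')
j=14 s[j]='d': π[14]=1 (border 'd')
j=15 s[j]='d': k: 1→0; π[15]=1 (border 'd')
j=16 s[j]='a': π[16]=2 (border 'da')
j=17 s[j]='c': k: 2→0; π[17]=0 (border '')
j=18 s[j]='a': π[18]=0 (border '')
j=19 s[j]='c': π[19]=0 (border '')
j=20 s[j]='d': π[20]=1 (border 'd')
j=21 s[j]='b': k: 1→0; π[21]=0 (border '')
j=22 s[j]='a': π[22]=0 (border '')
j=23 s[j]='c': π[23]=0 (border '')
j=24 s[j]='a': π[24]=0 (border '')
j=25 s[j]='c': π[25]=0 (border '')
j=26 s[j]='c': π[26]=0 (border '')
j=27 s[j]='a': π[27]=0 (border '')
j=28 s[j]='d': π[28]=1 (border 'd')
j=29 s[j]='a': π[29]=2 (border 'da')
j=30 s[j]='a': π[30]=3 (border 'daa')
j=31 s[j]='d': k: 3→0; π[31]=1 (border 'd')
j=32 s[j]='c': k: 1→0; π[32]=0 (border '')
j=33 s[j]='c': π[33]=0 (border '')
j=34 s[j]='c': π[34]=0 (border '')
j=35 s[j]='d': π[35]=1 (border 'd')

[0, 0, 0, 0, 1, 1, 1, 2, 0, 0, 0, 0, 0, 0, 1, 1, 2, 0, 0, 0, 1, 0, 0, 0, 0, 0, 0, 0, 1, 2, 3, 1, 0, 0, 0, 1]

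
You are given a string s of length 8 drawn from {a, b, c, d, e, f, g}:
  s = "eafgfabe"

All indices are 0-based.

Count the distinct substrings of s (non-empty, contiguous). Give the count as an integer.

33

rank | idx | suffix
   0 |   5 | abe
   1 |   1 | afgfabe
   2 |   6 | be
   3 |   7 | e
   4 |   0 | eafgfabe
   5 |   4 | fabe
   6 |   2 | fgfabe
   7 |   3 | gfabe

SA = [5, 1, 6, 7, 0, 4, 2, 3]
[i] adj suffixes → lcp
  [1] 5/1 → 1 ('a')
  [2] 1/6 → 0 ('')
  [3] 6/7 → 0 ('')
  [4] 7/0 → 1 ('e')
  [5] 0/4 → 0 ('')
  [6] 4/2 → 1 ('f')
  [7] 2/3 → 0 ('')

n(n+1)/2 = 8·9/2 = 36
Σ LCP = 0 + 1 + 0 + 0 + 1 + 0 + 1 + 0 = 3
distinct = 36 − 3 = 33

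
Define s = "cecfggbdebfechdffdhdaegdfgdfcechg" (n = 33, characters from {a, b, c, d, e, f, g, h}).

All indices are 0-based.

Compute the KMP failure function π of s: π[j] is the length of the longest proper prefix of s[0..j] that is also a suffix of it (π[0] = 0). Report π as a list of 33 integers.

π[0] = 0
j=1 s[j]='e': π[1]=0 (border '')
j=2 s[j]='c': π[2]=1 (border 'c')
j=3 s[j]='f': k: 1→0; π[3]=0 (border '')
j=4 s[j]='g': π[4]=0 (border '')
j=5 s[j]='g': π[5]=0 (border '')
j=6 s[j]='b': π[6]=0 (border '')
j=7 s[j]='d': π[7]=0 (border '')
j=8 s[j]='e': π[8]=0 (border '')
j=9 s[j]='b': π[9]=0 (border '')
j=10 s[j]='f': π[10]=0 (border '')
j=11 s[j]='e': π[11]=0 (border '')
j=12 s[j]='c': π[12]=1 (border 'c')
j=13 s[j]='h': k: 1→0; π[13]=0 (border '')
j=14 s[j]='d': π[14]=0 (border '')
j=15 s[j]='f': π[15]=0 (border '')
j=16 s[j]='f': π[16]=0 (border '')
j=17 s[j]='d': π[17]=0 (border '')
j=18 s[j]='h': π[18]=0 (border '')
j=19 s[j]='d': π[19]=0 (border '')
j=20 s[j]='a': π[20]=0 (border '')
j=21 s[j]='e': π[21]=0 (border '')
j=22 s[j]='g': π[22]=0 (border '')
j=23 s[j]='d': π[23]=0 (border '')
j=24 s[j]='f': π[24]=0 (border '')
j=25 s[j]='g': π[25]=0 (border '')
j=26 s[j]='d': π[26]=0 (border '')
j=27 s[j]='f': π[27]=0 (border '')
j=28 s[j]='c': π[28]=1 (border 'c')
j=29 s[j]='e': π[29]=2 (border 'ce')
j=30 s[j]='c': π[30]=3 (border 'cec')
j=31 s[j]='h': k: 3→1→0; π[31]=0 (border '')
j=32 s[j]='g': π[32]=0 (border '')

[0, 0, 1, 0, 0, 0, 0, 0, 0, 0, 0, 0, 1, 0, 0, 0, 0, 0, 0, 0, 0, 0, 0, 0, 0, 0, 0, 0, 1, 2, 3, 0, 0]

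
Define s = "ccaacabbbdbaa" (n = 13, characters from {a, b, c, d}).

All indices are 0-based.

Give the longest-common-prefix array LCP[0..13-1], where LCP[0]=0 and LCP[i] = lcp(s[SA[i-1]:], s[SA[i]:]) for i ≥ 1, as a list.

rank | idx | suffix
   0 |  12 | a
   1 |  11 | aa
   2 |   2 | aacabbbdbaa
   3 |   5 | abbbdbaa
   4 |   3 | acabbbdbaa
   5 |  10 | baa
   6 |   6 | bbbdbaa
   7 |   7 | bbdbaa
   8 |   8 | bdbaa
   9 |   1 | caacabbbdbaa
  10 |   4 | cabbbdbaa
  11 |   0 | ccaacabbbdbaa
  12 |   9 | dbaa

SA = [12, 11, 2, 5, 3, 10, 6, 7, 8, 1, 4, 0, 9]
rank  pair      lcp
   1  s[12:],s[11:]  1  'a'
   2  s[11:],s[2:]  2  'aa'
   3  s[2:],s[5:]  1  'a'
   4  s[5:],s[3:]  1  'a'
   5  s[3:],s[10:]  0  ''
   6  s[10:],s[6:]  1  'b'
   7  s[6:],s[7:]  2  'bb'
   8  s[7:],s[8:]  1  'b'
   9  s[8:],s[1:]  0  ''
  10  s[1:],s[4:]  2  'ca'
  11  s[4:],s[0:]  1  'c'
  12  s[0:],s[9:]  0  ''

[0, 1, 2, 1, 1, 0, 1, 2, 1, 0, 2, 1, 0]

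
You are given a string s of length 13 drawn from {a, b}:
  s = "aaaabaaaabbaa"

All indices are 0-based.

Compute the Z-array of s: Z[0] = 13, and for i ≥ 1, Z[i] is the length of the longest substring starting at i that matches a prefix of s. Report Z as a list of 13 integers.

Z[0]=13
i=1: outside box; Z[1]=3 grow→box=[1,4)
i=2: min(r-i=2, Z[1]=3)=2; Z[2]=2
i=3: min(r-i=1, Z[2]=2)=1; Z[3]=1
i=4: outside box; Z[4]=0
i=5: outside box; Z[5]=5 grow→box=[5,10)
i=6: min(r-i=4, Z[1]=3)=3; Z[6]=3
i=7: min(r-i=3, Z[2]=2)=2; Z[7]=2
i=8: min(r-i=2, Z[3]=1)=1; Z[8]=1
i=9: min(r-i=1, Z[4]=0)=0; Z[9]=0
i=10: outside box; Z[10]=0
i=11: outside box; Z[11]=2 grow→box=[11,13)
i=12: min(r-i=1, Z[1]=3)=1; Z[12]=1

[13, 3, 2, 1, 0, 5, 3, 2, 1, 0, 0, 2, 1]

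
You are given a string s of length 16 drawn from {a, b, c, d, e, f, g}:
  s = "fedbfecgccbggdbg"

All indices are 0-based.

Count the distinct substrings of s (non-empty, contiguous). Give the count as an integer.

123

rank→(start, suffix):
  0 → (3, 'bfecgccbggdbg')
  1 → (14, 'bg')
  2 → (10, 'bggdbg')
  3 → (9, 'cbggdbg')
  4 → (8, 'ccbggdbg')
  5 → (6, 'cgccbggdbg')
  6 → (2, 'dbfecgccbggdbg')
  7 → (13, 'dbg')
  8 → (5, 'ecgccbggdbg')
  9 → (1, 'edbfecgccbggdbg')
  10 → (4, 'fecgccbggdbg')
  11 → (0, 'fedbfecgccbggdbg')
  12 → (15, 'g')
  13 → (7, 'gccbggdbg')
  14 → (12, 'gdbg')
  15 → (11, 'ggdbg')

SA = [3, 14, 10, 9, 8, 6, 2, 13, 5, 1, 4, 0, 15, 7, 12, 11]
[i] adj suffixes → lcp
  [1] 3/14 → 1 ('b')
  [2] 14/10 → 2 ('bg')
  [3] 10/9 → 0 ('')
  [4] 9/8 → 1 ('c')
  [5] 8/6 → 1 ('c')
  [6] 6/2 → 0 ('')
  [7] 2/13 → 2 ('db')
  [8] 13/5 → 0 ('')
  [9] 5/1 → 1 ('e')
  [10] 1/4 → 0 ('')
  [11] 4/0 → 2 ('fe')
  [12] 0/15 → 0 ('')
  [13] 15/7 → 1 ('g')
  [14] 7/12 → 1 ('g')
  [15] 12/11 → 1 ('g')

n(n+1)/2 = 16·17/2 = 136
Σ LCP = 0 + 1 + 2 + 0 + 1 + 1 + 0 + 2 + 0 + 1 + 0 + 2 + 0 + 1 + 1 + 1 = 13
distinct = 136 − 13 = 123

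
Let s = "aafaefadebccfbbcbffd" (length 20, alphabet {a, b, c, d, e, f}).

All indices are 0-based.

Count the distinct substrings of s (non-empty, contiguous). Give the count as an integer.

sorted suffixes:
  #0 SA[0]=0  'aafaefadebccfbbcbffd'
  #1 SA[1]=6  'adebccfbbcbffd'
  #2 SA[2]=3  'aefadebccfbbcbffd'
  #3 SA[3]=1  'afaefadebccfbbcbffd'
  #4 SA[4]=13  'bbcbffd'
  #5 SA[5]=14  'bcbffd'
  #6 SA[6]=9  'bccfbbcbffd'
  #7 SA[7]=16  'bffd'
  #8 SA[8]=15  'cbffd'
  #9 SA[9]=10  'ccfbbcbffd'
  #10 SA[10]=11  'cfbbcbffd'
  #11 SA[11]=19  'd'
  #12 SA[12]=7  'debccfbbcbffd'
  #13 SA[13]=8  'ebccfbbcbffd'
  #14 SA[14]=4  'efadebccfbbcbffd'
  #15 SA[15]=5  'fadebccfbbcbffd'
  #16 SA[16]=2  'faefadebccfbbcbffd'
  #17 SA[17]=12  'fbbcbffd'
  #18 SA[18]=18  'fd'
  #19 SA[19]=17  'ffd'

SA = [0, 6, 3, 1, 13, 14, 9, 16, 15, 10, 11, 19, 7, 8, 4, 5, 2, 12, 18, 17]
[i] adj suffixes → lcp
  [1] 0/6 → 1 ('a')
  [2] 6/3 → 1 ('a')
  [3] 3/1 → 1 ('a')
  [4] 1/13 → 0 ('')
  [5] 13/14 → 1 ('b')
  [6] 14/9 → 2 ('bc')
  [7] 9/16 → 1 ('b')
  [8] 16/15 → 0 ('')
  [9] 15/10 → 1 ('c')
  [10] 10/11 → 1 ('c')
  [11] 11/19 → 0 ('')
  [12] 19/7 → 1 ('d')
  [13] 7/8 → 0 ('')
  [14] 8/4 → 1 ('e')
  [15] 4/5 → 0 ('')
  [16] 5/2 → 2 ('fa')
  [17] 2/12 → 1 ('f')
  [18] 12/18 → 1 ('f')
  [19] 18/17 → 1 ('f')

n(n+1)/2 = 20·21/2 = 210
Σ LCP = 0 + 1 + 1 + 1 + 0 + 1 + 2 + 1 + 0 + 1 + 1 + 0 + 1 + 0 + 1 + 0 + 2 + 1 + 1 + 1 = 16
distinct = 210 − 16 = 194

194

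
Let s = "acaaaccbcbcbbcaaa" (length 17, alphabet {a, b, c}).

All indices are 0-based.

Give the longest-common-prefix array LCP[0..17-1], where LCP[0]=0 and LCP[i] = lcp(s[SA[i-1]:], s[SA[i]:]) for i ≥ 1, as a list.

rank | idx | suffix
   0 |  16 | a
   1 |  15 | aa
   2 |  14 | aaa
   3 |   2 | aaaccbcbcbbcaaa
   4 |   3 | aaccbcbcbbcaaa
   5 |   0 | acaaaccbcbcbbcaaa
   6 |   4 | accbcbcbbcaaa
   7 |  11 | bbcaaa
   8 |  12 | bcaaa
   9 |   9 | bcbbcaaa
  10 |   7 | bcbcbbcaaa
  11 |  13 | caaa
  12 |   1 | caaaccbcbcbbcaaa
  13 |  10 | cbbcaaa
  14 |   8 | cbcbbcaaa
  15 |   6 | cbcbcbbcaaa
  16 |   5 | ccbcbcbbcaaa

SA = [16, 15, 14, 2, 3, 0, 4, 11, 12, 9, 7, 13, 1, 10, 8, 6, 5]
rank  pair      lcp
   1  s[16:],s[15:]  1  'a'
   2  s[15:],s[14:]  2  'aa'
   3  s[14:],s[2:]  3  'aaa'
   4  s[2:],s[3:]  2  'aa'
   5  s[3:],s[0:]  1  'a'
   6  s[0:],s[4:]  2  'ac'
   7  s[4:],s[11:]  0  ''
   8  s[11:],s[12:]  1  'b'
   9  s[12:],s[9:]  2  'bc'
  10  s[9:],s[7:]  3  'bcb'
  11  s[7:],s[13:]  0  ''
  12  s[13:],s[1:]  4  'caaa'
  13  s[1:],s[10:]  1  'c'
  14  s[10:],s[8:]  2  'cb'
  15  s[8:],s[6:]  4  'cbcb'
  16  s[6:],s[5:]  1  'c'

[0, 1, 2, 3, 2, 1, 2, 0, 1, 2, 3, 0, 4, 1, 2, 4, 1]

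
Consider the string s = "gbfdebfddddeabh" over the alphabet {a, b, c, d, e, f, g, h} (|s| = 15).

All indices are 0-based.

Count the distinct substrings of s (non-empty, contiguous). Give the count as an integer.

rank | idx | suffix
   0 |  12 | abh
   1 |   5 | bfddddeabh
   2 |   1 | bfdebfddddeabh
   3 |  13 | bh
   4 |   7 | ddddeabh
   5 |   8 | dddeabh
   6 |   9 | ddeabh
   7 |  10 | deabh
   8 |   3 | debfddddeabh
   9 |  11 | eabh
  10 |   4 | ebfddddeabh
  11 |   6 | fddddeabh
  12 |   2 | fdebfddddeabh
  13 |   0 | gbfdebfddddeabh
  14 |  14 | h

SA = [12, 5, 1, 13, 7, 8, 9, 10, 3, 11, 4, 6, 2, 0, 14]
i: (SA[i-1],SA[i]) lcp shared
  1: (12,5) 0 ''
  2: (5,1) 3 'bfd'
  3: (1,13) 1 'b'
  4: (13,7) 0 ''
  5: (7,8) 3 'ddd'
  6: (8,9) 2 'dd'
  7: (9,10) 1 'd'
  8: (10,3) 2 'de'
  9: (3,11) 0 ''
  10: (11,4) 1 'e'
  11: (4,6) 0 ''
  12: (6,2) 2 'fd'
  13: (2,0) 0 ''
  14: (0,14) 0 ''

n(n+1)/2 = 15·16/2 = 120
Σ LCP = 0 + 0 + 3 + 1 + 0 + 3 + 2 + 1 + 2 + 0 + 1 + 0 + 2 + 0 + 0 = 15
distinct = 120 − 15 = 105

105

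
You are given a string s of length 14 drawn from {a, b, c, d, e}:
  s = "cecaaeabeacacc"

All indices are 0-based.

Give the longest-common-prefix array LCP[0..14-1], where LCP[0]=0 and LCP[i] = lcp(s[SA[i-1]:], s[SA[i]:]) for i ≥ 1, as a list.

[0, 1, 1, 2, 1, 0, 0, 1, 2, 1, 1, 0, 2, 1]

sorted suffixes:
  #0 SA[0]=3  'aaeabeacacc'
  #1 SA[1]=6  'abeacacc'
  #2 SA[2]=9  'acacc'
  #3 SA[3]=11  'acc'
  #4 SA[4]=4  'aeabeacacc'
  #5 SA[5]=7  'beacacc'
  #6 SA[6]=13  'c'
  #7 SA[7]=2  'caaeabeacacc'
  #8 SA[8]=10  'cacc'
  #9 SA[9]=12  'cc'
  #10 SA[10]=0  'cecaaeabeacacc'
  #11 SA[11]=5  'eabeacacc'
  #12 SA[12]=8  'eacacc'
  #13 SA[13]=1  'ecaaeabeacacc'

SA = [3, 6, 9, 11, 4, 7, 13, 2, 10, 12, 0, 5, 8, 1]
rank  pair      lcp
   1  s[3:],s[6:]  1  'a'
   2  s[6:],s[9:]  1  'a'
   3  s[9:],s[11:]  2  'ac'
   4  s[11:],s[4:]  1  'a'
   5  s[4:],s[7:]  0  ''
   6  s[7:],s[13:]  0  ''
   7  s[13:],s[2:]  1  'c'
   8  s[2:],s[10:]  2  'ca'
   9  s[10:],s[12:]  1  'c'
  10  s[12:],s[0:]  1  'c'
  11  s[0:],s[5:]  0  ''
  12  s[5:],s[8:]  2  'ea'
  13  s[8:],s[1:]  1  'e'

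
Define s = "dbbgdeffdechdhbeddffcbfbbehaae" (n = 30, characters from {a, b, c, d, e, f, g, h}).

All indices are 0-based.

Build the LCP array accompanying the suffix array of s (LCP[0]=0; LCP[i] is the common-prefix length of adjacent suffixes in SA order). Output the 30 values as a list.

[0, 1, 0, 2, 1, 2, 1, 1, 0, 1, 0, 1, 1, 2, 1, 1, 0, 1, 1, 1, 1, 0, 1, 1, 1, 2, 0, 0, 1, 1]

rank→(start, suffix):
  0 → (27, 'aae')
  1 → (28, 'ae')
  2 → (23, 'bbehaae')
  3 → (1, 'bbgdeffdechdhbeddffcbfbbehaae')
  4 → (14, 'beddffcbfbbehaae')
  5 → (24, 'behaae')
  6 → (21, 'bfbbehaae')
  7 → (2, 'bgdeffdechdhbeddffcbfbbehaae')
  8 → (20, 'cbfbbehaae')
  9 → (10, 'chdhbeddffcbfbbehaae')
  10 → (0, 'dbbgdeffdechdhbeddffcbfbbehaae')
  11 → (16, 'ddffcbfbbehaae')
  12 → (8, 'dechdhbeddffcbfbbehaae')
  13 → (4, 'deffdechdhbeddffcbfbbehaae')
  14 → (17, 'dffcbfbbehaae')
  15 → (12, 'dhbeddffcbfbbehaae')
  16 → (29, 'e')
  17 → (9, 'echdhbeddffcbfbbehaae')
  18 → (15, 'eddffcbfbbehaae')
  19 → (5, 'effdechdhbeddffcbfbbehaae')
  20 → (25, 'ehaae')
  21 → (22, 'fbbehaae')
  22 → (19, 'fcbfbbehaae')
  23 → (7, 'fdechdhbeddffcbfbbehaae')
  24 → (18, 'ffcbfbbehaae')
  25 → (6, 'ffdechdhbeddffcbfbbehaae')
  26 → (3, 'gdeffdechdhbeddffcbfbbehaae')
  27 → (26, 'haae')
  28 → (13, 'hbeddffcbfbbehaae')
  29 → (11, 'hdhbeddffcbfbbehaae')

SA = [27, 28, 23, 1, 14, 24, 21, 2, 20, 10, 0, 16, 8, 4, 17, 12, 29, 9, 15, 5, 25, 22, 19, 7, 18, 6, 3, 26, 13, 11]
rank  pair      lcp
   1  s[27:],s[28:]  1  'a'
   2  s[28:],s[23:]  0  ''
   3  s[23:],s[1:]  2  'bb'
   4  s[1:],s[14:]  1  'b'
   5  s[14:],s[24:]  2  'be'
   6  s[24:],s[21:]  1  'b'
   7  s[21:],s[2:]  1  'b'
   8  s[2:],s[20:]  0  ''
   9  s[20:],s[10:]  1  'c'
  10  s[10:],s[0:]  0  ''
  11  s[0:],s[16:]  1  'd'
  12  s[16:],s[8:]  1  'd'
  13  s[8:],s[4:]  2  'de'
  14  s[4:],s[17:]  1  'd'
  15  s[17:],s[12:]  1  'd'
  16  s[12:],s[29:]  0  ''
  17  s[29:],s[9:]  1  'e'
  18  s[9:],s[15:]  1  'e'
  19  s[15:],s[5:]  1  'e'
  20  s[5:],s[25:]  1  'e'
  21  s[25:],s[22:]  0  ''
  22  s[22:],s[19:]  1  'f'
  23  s[19:],s[7:]  1  'f'
  24  s[7:],s[18:]  1  'f'
  25  s[18:],s[6:]  2  'ff'
  26  s[6:],s[3:]  0  ''
  27  s[3:],s[26:]  0  ''
  28  s[26:],s[13:]  1  'h'
  29  s[13:],s[11:]  1  'h'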